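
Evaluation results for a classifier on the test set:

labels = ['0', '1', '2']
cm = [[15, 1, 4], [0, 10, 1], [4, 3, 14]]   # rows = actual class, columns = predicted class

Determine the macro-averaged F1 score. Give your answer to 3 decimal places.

0.756

Per-class F1 score (2·TP/(2·TP+FP+FN)):
  0: TP=15, FP=0+4=4, FN=1+4=5 → 30/39 = 0.7692
  1: TP=10, FP=1+3=4, FN=0+1=1 → 20/25 = 0.8000
  2: TP=14, FP=4+1=5, FN=4+3=7 → 28/40 = 0.7000
Macro-F1 score = mean = (0.7692 + 0.8000 + 0.7000) / 3 = 0.756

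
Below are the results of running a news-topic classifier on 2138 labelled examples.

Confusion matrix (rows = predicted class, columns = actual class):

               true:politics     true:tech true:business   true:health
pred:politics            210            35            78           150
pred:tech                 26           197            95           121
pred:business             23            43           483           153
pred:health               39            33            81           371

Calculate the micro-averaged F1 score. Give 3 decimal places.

Micro-averaging pools counts across classes: ΣTP=1261, ΣFP=877, ΣFN=877.
Micro-F1 score = 2·TP/(2·TP+FP+FN) on pooled counts = 0.590 (equals overall accuracy in single-label multiclass).

0.590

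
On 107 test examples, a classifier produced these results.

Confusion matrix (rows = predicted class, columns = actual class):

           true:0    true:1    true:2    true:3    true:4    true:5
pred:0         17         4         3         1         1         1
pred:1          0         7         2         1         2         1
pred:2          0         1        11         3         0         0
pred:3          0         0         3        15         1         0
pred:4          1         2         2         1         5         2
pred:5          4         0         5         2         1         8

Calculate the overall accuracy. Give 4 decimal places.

0.5888

Accuracy = trace / total = (17+7+11+15+5+8=63) / 107 = 63/107 = 0.5888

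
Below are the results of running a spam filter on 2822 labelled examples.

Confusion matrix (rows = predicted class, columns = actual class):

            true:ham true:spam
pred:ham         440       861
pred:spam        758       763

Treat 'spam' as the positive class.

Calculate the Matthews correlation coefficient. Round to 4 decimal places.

-0.1615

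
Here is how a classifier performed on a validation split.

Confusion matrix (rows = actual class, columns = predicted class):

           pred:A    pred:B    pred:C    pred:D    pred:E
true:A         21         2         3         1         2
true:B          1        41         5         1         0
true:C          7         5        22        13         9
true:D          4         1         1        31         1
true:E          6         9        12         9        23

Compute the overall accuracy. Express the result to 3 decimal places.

Accuracy = trace / total = (21+41+22+31+23=138) / 230 = 138/230 = 0.600

0.600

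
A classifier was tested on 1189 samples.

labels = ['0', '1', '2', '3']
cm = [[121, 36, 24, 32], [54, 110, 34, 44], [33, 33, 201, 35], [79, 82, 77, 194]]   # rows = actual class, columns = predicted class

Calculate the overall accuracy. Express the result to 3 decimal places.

0.526

Accuracy = trace / total = (121+110+201+194=626) / 1189 = 626/1189 = 0.526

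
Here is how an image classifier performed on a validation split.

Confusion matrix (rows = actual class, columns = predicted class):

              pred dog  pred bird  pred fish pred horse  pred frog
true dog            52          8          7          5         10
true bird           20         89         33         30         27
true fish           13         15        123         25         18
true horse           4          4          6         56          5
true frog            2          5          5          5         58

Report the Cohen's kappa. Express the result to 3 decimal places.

Observed agreement pₒ = trace/N = 378/625 = 0.6048
Expected agreement pₑ = Σ (rowᵢ·colᵢ)/N² = (82·91 + 199·121 + 194·174 + 75·121 + 75·118)/625² = 0.2130
κ = (pₒ − pₑ)/(1 − pₑ) = (0.6048 − 0.2130)/(1 − 0.2130) = 0.498

0.498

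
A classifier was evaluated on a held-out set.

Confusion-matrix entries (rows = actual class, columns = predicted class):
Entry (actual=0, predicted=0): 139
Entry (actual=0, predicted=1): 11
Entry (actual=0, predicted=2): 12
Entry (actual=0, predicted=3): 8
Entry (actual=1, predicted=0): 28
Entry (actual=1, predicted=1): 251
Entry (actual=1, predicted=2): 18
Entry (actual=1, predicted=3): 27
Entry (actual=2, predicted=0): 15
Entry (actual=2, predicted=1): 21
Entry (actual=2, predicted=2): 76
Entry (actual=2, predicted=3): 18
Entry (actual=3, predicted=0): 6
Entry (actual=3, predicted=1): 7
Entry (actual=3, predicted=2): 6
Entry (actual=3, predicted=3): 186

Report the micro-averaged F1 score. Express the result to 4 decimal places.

0.7865

Micro-averaging pools counts across classes: ΣTP=652, ΣFP=177, ΣFN=177.
Micro-F1 score = 2·TP/(2·TP+FP+FN) on pooled counts = 0.7865 (equals overall accuracy in single-label multiclass).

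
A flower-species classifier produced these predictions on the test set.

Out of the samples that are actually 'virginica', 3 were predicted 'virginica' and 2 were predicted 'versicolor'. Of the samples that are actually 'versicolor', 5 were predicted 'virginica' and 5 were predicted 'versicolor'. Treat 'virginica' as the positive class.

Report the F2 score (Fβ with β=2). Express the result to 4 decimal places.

0.5357

Fβ = (1+β²)·TP / ((1+β²)·TP + β²·FN + FP), with β²=4
= 5·3 / (5·3 + 4·2 + 5) = 0.5357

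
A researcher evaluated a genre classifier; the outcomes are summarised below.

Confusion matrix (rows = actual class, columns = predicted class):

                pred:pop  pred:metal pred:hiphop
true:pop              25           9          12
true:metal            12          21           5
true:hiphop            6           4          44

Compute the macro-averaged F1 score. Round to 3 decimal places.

0.637

Per-class F1 score (2·TP/(2·TP+FP+FN)):
  pop: TP=25, FP=12+6=18, FN=9+12=21 → 50/89 = 0.5618
  metal: TP=21, FP=9+4=13, FN=12+5=17 → 42/72 = 0.5833
  hiphop: TP=44, FP=12+5=17, FN=6+4=10 → 88/115 = 0.7652
Macro-F1 score = mean = (0.5618 + 0.5833 + 0.7652) / 3 = 0.637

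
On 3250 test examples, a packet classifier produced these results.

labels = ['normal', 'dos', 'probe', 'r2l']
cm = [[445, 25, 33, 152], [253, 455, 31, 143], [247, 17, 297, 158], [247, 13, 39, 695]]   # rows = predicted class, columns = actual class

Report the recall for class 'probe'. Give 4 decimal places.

Take TP from the diagonal, FP from the rest of the 'probe' prediction marginal, FN from the rest of the 'probe' actual marginal.
recall = TP/(TP+FN).
probe: TP=297, FN=33+31+39=103 → 297/400 = 0.74250

0.7425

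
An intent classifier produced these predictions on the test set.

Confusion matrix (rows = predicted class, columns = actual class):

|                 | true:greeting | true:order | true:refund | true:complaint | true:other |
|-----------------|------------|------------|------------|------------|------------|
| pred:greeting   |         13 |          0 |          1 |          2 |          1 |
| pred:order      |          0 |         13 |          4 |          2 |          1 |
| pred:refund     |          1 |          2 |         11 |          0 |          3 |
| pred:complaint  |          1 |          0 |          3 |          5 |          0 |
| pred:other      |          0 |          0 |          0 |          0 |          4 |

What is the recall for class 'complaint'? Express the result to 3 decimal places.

0.556

Treat 'complaint' as positive and all other classes as negative.
recall = TP/(TP+FN).
complaint: TP=5, FN=2+2+0+0=4 → 5/9 = 0.5556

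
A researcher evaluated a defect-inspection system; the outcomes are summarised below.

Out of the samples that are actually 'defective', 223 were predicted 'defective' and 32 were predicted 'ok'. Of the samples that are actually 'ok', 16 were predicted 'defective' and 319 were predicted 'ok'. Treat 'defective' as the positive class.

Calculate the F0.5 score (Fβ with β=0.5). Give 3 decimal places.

0.921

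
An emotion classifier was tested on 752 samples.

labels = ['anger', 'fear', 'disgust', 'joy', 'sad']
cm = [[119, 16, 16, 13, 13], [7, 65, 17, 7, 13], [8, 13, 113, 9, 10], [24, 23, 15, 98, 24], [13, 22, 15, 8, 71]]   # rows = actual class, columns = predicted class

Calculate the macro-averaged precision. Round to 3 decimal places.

Per-class precision (TP/(TP+FP)):
  anger: TP=119, FP=7+8+24+13=52 → 119/171 = 0.6959
  fear: TP=65, FP=16+13+23+22=74 → 65/139 = 0.4676
  disgust: TP=113, FP=16+17+15+15=63 → 113/176 = 0.6420
  joy: TP=98, FP=13+7+9+8=37 → 98/135 = 0.7259
  sad: TP=71, FP=13+13+10+24=60 → 71/131 = 0.5420
Macro-precision = mean = (0.6959 + 0.4676 + 0.6420 + 0.7259 + 0.5420) / 5 = 0.615

0.615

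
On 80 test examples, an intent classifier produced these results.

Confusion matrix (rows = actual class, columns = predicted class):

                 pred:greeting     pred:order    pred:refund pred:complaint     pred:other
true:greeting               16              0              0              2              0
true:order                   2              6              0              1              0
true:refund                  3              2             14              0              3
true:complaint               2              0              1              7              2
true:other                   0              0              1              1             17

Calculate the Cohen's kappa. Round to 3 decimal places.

0.681

Observed agreement pₒ = trace/N = 60/80 = 0.7500
Expected agreement pₑ = Σ (rowᵢ·colᵢ)/N² = (18·23 + 9·8 + 22·16 + 12·11 + 19·22)/80² = 0.2169
κ = (pₒ − pₑ)/(1 − pₑ) = (0.7500 − 0.2169)/(1 − 0.2169) = 0.681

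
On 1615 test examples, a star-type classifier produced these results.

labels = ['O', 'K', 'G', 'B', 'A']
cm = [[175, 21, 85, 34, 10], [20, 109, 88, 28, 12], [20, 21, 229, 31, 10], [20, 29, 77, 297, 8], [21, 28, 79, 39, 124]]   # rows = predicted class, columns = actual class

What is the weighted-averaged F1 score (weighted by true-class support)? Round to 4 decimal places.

0.5768

Per-class F1 score (2·TP/(2·TP+FP+FN)):
  O: TP=175, FP=21+85+34+10=150, FN=20+20+20+21=81 → 350/581 = 0.60241
  K: TP=109, FP=20+88+28+12=148, FN=21+21+29+28=99 → 218/465 = 0.46882
  G: TP=229, FP=20+21+31+10=82, FN=85+88+77+79=329 → 458/869 = 0.52704
  B: TP=297, FP=20+29+77+8=134, FN=34+28+31+39=132 → 594/860 = 0.69070
  A: TP=124, FP=21+28+79+39=167, FN=10+12+10+8=40 → 248/455 = 0.54505
Weighted-F1 score = Σ (supportᵢ/N)·F1 scoreᵢ with N=1615: (256/1615)·0.60241 + (208/1615)·0.46882 + (558/1615)·0.52704 + (429/1615)·0.69070 + (164/1615)·0.54505 = 0.5768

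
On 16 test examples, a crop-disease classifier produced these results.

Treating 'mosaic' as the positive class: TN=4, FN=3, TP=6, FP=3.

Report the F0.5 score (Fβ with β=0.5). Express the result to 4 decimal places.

Fβ = (1+β²)·TP / ((1+β²)·TP + β²·FN + FP), with β²=1/4
= 1.25·6 / (1.25·6 + 0.25·3 + 3) = 0.6667

0.6667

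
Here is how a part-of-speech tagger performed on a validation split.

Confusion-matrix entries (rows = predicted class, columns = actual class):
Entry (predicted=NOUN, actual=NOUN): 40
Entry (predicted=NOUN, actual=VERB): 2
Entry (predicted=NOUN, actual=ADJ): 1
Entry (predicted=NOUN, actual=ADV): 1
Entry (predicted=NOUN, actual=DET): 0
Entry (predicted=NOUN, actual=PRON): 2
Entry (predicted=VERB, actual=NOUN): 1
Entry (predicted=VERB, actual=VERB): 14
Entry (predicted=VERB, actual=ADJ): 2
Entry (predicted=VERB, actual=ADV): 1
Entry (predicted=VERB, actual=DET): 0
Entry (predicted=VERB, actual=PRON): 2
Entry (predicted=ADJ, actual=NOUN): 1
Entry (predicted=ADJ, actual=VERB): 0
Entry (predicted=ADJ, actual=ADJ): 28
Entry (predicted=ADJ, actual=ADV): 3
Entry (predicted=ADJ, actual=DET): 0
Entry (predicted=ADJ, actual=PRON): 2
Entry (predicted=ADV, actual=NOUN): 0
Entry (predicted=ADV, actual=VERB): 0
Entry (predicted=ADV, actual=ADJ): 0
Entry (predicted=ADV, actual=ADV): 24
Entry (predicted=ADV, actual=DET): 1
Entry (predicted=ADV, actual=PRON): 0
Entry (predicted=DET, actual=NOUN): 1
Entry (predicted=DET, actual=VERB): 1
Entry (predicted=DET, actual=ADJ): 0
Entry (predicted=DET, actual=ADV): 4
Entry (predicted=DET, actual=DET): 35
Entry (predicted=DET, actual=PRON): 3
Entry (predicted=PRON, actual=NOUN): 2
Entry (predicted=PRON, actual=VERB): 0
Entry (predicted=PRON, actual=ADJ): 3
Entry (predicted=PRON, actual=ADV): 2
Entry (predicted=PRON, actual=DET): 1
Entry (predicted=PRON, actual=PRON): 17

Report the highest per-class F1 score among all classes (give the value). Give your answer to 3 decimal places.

0.879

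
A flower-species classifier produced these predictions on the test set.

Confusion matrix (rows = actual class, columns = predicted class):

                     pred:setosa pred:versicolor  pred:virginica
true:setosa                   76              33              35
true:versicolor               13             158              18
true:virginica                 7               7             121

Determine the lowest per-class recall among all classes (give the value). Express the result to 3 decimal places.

0.528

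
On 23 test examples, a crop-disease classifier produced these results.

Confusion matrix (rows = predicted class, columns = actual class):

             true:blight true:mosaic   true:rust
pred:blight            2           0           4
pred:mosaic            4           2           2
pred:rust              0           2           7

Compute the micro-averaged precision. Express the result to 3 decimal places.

0.478

Micro-averaging pools counts across classes: ΣTP=11, ΣFP=12, ΣFN=12.
Micro-precision = TP/(TP+FP) on pooled counts = 0.478 (equals overall accuracy in single-label multiclass).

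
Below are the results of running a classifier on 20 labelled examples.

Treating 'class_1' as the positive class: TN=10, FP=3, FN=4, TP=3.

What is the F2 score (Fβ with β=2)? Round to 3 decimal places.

0.441

Fβ = (1+β²)·TP / ((1+β²)·TP + β²·FN + FP), with β²=4
= 5·3 / (5·3 + 4·4 + 3) = 0.441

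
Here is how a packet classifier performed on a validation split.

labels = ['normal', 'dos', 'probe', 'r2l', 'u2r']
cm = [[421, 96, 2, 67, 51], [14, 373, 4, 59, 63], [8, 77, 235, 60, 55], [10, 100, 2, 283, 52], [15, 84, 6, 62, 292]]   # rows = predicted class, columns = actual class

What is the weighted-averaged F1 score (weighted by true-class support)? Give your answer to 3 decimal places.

Per-class F1 score (2·TP/(2·TP+FP+FN)):
  normal: TP=421, FP=96+2+67+51=216, FN=14+8+10+15=47 → 842/1105 = 0.7620
  dos: TP=373, FP=14+4+59+63=140, FN=96+77+100+84=357 → 746/1243 = 0.6002
  probe: TP=235, FP=8+77+60+55=200, FN=2+4+2+6=14 → 470/684 = 0.6871
  r2l: TP=283, FP=10+100+2+52=164, FN=67+59+60+62=248 → 566/978 = 0.5787
  u2r: TP=292, FP=15+84+6+62=167, FN=51+63+55+52=221 → 584/972 = 0.6008
Weighted-F1 score = Σ (supportᵢ/N)·F1 scoreᵢ with N=2491: (468/2491)·0.7620 + (730/2491)·0.6002 + (249/2491)·0.6871 + (531/2491)·0.5787 + (513/2491)·0.6008 = 0.635

0.635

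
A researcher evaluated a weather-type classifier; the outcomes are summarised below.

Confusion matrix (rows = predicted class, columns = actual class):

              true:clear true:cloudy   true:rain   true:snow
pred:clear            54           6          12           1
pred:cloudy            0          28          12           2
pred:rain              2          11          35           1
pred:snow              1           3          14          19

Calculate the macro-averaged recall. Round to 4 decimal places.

0.7091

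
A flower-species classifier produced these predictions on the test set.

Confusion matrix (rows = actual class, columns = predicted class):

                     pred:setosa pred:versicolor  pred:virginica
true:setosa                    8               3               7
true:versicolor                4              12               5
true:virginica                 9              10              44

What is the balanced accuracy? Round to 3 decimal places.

0.571

Balanced accuracy = mean of per-class recall.
  setosa: recall = 8/18 = 0.4444
  versicolor: recall = 12/21 = 0.5714
  virginica: recall = 44/63 = 0.6984
Mean = (0.4444 + 0.5714 + 0.6984) / 3 = 0.571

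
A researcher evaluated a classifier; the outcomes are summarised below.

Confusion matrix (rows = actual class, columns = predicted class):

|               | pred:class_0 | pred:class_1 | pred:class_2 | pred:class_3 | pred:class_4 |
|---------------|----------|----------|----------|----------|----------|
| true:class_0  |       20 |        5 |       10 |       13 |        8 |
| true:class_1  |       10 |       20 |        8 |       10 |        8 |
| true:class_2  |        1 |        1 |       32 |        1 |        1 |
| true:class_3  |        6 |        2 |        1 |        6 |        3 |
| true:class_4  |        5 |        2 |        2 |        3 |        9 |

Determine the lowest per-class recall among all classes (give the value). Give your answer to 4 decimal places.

Per-class recall (TP/(TP+FN)):
  class_0: TP=20, FN=5+10+13+8=36 → 20/56 = 0.35714
  class_1: TP=20, FN=10+8+10+8=36 → 20/56 = 0.35714
  class_2: TP=32, FN=1+1+1+1=4 → 32/36 = 0.88889
  class_3: TP=6, FN=6+2+1+3=12 → 6/18 = 0.33333
  class_4: TP=9, FN=5+2+2+3=12 → 9/21 = 0.42857
Lowest is class 'class_3' with recall = 0.3333.

0.3333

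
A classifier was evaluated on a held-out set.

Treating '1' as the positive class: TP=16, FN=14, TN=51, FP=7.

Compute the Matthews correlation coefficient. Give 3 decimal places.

0.445

MCC = (TP·TN − FP·FN) / √((TP+FP)(TP+FN)(TN+FP)(TN+FN))
Numerator = 16·51 − 7·14 = 718
Denominator = √(23·30·58·65) = √2601300 = 1612.8546
MCC = 718 / 1612.8546 = 0.445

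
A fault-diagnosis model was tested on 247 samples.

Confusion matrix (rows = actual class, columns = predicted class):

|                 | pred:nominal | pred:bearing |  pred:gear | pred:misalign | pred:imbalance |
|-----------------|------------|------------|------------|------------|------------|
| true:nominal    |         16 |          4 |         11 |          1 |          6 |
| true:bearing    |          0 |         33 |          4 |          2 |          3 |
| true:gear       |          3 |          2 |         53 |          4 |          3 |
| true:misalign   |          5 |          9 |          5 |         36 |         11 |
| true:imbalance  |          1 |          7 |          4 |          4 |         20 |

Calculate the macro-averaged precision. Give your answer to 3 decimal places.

Per-class precision (TP/(TP+FP)):
  nominal: TP=16, FP=0+3+5+1=9 → 16/25 = 0.6400
  bearing: TP=33, FP=4+2+9+7=22 → 33/55 = 0.6000
  gear: TP=53, FP=11+4+5+4=24 → 53/77 = 0.6883
  misalign: TP=36, FP=1+2+4+4=11 → 36/47 = 0.7660
  imbalance: TP=20, FP=6+3+3+11=23 → 20/43 = 0.4651
Macro-precision = mean = (0.6400 + 0.6000 + 0.6883 + 0.7660 + 0.4651) / 5 = 0.632

0.632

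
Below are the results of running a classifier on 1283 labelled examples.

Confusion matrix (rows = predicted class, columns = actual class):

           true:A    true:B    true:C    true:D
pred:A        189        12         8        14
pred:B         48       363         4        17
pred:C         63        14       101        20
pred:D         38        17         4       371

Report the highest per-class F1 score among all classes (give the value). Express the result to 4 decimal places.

0.8709

Per-class F1 score (2·TP/(2·TP+FP+FN)):
  A: TP=189, FP=12+8+14=34, FN=48+63+38=149 → 378/561 = 0.67380
  B: TP=363, FP=48+4+17=69, FN=12+14+17=43 → 726/838 = 0.86635
  C: TP=101, FP=63+14+20=97, FN=8+4+4=16 → 202/315 = 0.64127
  D: TP=371, FP=38+17+4=59, FN=14+17+20=51 → 742/852 = 0.87089
Highest is class 'D' with F1 score = 0.8709.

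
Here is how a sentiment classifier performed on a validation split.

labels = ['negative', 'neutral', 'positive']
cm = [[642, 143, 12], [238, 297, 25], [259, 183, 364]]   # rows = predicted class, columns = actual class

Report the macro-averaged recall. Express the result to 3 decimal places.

Per-class recall (TP/(TP+FN)):
  negative: TP=642, FN=238+259=497 → 642/1139 = 0.5637
  neutral: TP=297, FN=143+183=326 → 297/623 = 0.4767
  positive: TP=364, FN=12+25=37 → 364/401 = 0.9077
Macro-recall = mean = (0.5637 + 0.4767 + 0.9077) / 3 = 0.649

0.649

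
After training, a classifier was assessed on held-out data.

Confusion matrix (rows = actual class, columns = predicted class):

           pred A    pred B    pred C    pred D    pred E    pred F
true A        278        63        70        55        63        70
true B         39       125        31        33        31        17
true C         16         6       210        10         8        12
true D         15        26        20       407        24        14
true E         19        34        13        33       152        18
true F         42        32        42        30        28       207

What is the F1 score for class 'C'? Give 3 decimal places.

F1 score = 2·TP/(2·TP+FP+FN).
C: TP=210, FP=70+31+20+13+42=176, FN=16+6+10+8+12=52 → 420/648 = 0.6481

0.648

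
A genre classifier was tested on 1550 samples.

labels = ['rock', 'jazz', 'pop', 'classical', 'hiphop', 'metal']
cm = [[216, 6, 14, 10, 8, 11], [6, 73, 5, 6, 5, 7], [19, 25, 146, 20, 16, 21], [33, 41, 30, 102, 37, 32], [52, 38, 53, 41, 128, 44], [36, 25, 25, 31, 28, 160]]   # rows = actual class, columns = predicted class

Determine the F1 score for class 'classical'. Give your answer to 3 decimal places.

Treat 'classical' as positive and all other classes as negative.
F1 score = 2·TP/(2·TP+FP+FN).
classical: TP=102, FP=10+6+20+41+31=108, FN=33+41+30+37+32=173 → 204/485 = 0.4206

0.421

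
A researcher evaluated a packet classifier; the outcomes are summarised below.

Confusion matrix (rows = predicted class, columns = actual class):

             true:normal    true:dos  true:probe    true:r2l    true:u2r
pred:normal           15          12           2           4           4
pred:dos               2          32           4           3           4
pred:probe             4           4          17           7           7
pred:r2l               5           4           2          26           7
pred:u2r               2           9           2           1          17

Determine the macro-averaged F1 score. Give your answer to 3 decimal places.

Per-class F1 score (2·TP/(2·TP+FP+FN)):
  normal: TP=15, FP=12+2+4+4=22, FN=2+4+5+2=13 → 30/65 = 0.4615
  dos: TP=32, FP=2+4+3+4=13, FN=12+4+4+9=29 → 64/106 = 0.6038
  probe: TP=17, FP=4+4+7+7=22, FN=2+4+2+2=10 → 34/66 = 0.5152
  r2l: TP=26, FP=5+4+2+7=18, FN=4+3+7+1=15 → 52/85 = 0.6118
  u2r: TP=17, FP=2+9+2+1=14, FN=4+4+7+7=22 → 34/70 = 0.4857
Macro-F1 score = mean = (0.4615 + 0.6038 + 0.5152 + 0.6118 + 0.4857) / 5 = 0.536

0.536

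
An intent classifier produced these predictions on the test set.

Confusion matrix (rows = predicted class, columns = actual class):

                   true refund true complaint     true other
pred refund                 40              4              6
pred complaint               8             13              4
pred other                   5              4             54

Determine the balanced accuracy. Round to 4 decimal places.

Balanced accuracy = mean of per-class recall.
  refund: recall = 40/53 = 0.75472
  complaint: recall = 13/21 = 0.61905
  other: recall = 54/64 = 0.84375
Mean = (0.75472 + 0.61905 + 0.84375) / 3 = 0.7392

0.7392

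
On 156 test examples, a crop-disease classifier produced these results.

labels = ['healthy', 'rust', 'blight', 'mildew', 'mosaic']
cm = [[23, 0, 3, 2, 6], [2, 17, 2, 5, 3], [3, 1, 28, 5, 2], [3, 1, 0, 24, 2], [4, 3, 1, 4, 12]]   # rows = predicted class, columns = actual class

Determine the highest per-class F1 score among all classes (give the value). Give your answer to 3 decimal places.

Per-class F1 score (2·TP/(2·TP+FP+FN)):
  healthy: TP=23, FP=0+3+2+6=11, FN=2+3+3+4=12 → 46/69 = 0.6667
  rust: TP=17, FP=2+2+5+3=12, FN=0+1+1+3=5 → 34/51 = 0.6667
  blight: TP=28, FP=3+1+5+2=11, FN=3+2+0+1=6 → 56/73 = 0.7671
  mildew: TP=24, FP=3+1+0+2=6, FN=2+5+5+4=16 → 48/70 = 0.6857
  mosaic: TP=12, FP=4+3+1+4=12, FN=6+3+2+2=13 → 24/49 = 0.4898
Highest is class 'blight' with F1 score = 0.767.

0.767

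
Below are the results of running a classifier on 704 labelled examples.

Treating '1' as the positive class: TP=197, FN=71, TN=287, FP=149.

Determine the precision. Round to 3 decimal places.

Precision = TP/(TP+FP) = 197/(197+149) = 197/346 = 0.569

0.569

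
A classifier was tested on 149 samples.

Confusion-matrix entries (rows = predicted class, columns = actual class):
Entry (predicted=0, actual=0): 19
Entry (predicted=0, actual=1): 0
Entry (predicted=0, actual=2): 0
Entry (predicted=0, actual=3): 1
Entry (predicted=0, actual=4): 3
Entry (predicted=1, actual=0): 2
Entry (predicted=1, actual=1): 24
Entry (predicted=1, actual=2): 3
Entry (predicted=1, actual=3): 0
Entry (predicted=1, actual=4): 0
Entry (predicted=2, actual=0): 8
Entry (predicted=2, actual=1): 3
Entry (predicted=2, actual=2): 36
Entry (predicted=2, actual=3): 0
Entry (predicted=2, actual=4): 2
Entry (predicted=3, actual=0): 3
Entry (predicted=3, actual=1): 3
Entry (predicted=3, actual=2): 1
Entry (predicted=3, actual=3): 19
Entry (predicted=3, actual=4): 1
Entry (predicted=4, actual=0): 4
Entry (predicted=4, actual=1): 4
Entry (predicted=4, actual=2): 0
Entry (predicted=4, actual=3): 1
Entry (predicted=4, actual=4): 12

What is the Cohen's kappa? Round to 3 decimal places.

Observed agreement pₒ = trace/N = 110/149 = 0.7383
Expected agreement pₑ = Σ (rowᵢ·colᵢ)/N² = (36·23 + 34·29 + 40·49 + 21·27 + 18·21)/149² = 0.2126
κ = (pₒ − pₑ)/(1 − pₑ) = (0.7383 − 0.2126)/(1 − 0.2126) = 0.668

0.668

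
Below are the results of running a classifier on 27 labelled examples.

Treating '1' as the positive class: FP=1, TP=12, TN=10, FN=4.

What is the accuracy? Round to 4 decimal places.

Accuracy = (TP+TN)/N = (12+10)/27 = 0.8148

0.8148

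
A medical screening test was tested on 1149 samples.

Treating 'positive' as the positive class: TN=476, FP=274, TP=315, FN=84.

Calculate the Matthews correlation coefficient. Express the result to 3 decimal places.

0.404

MCC = (TP·TN − FP·FN) / √((TP+FP)(TP+FN)(TN+FP)(TN+FN))
Numerator = 315·476 − 274·84 = 126924
Denominator = √(589·399·750·560) = √98704620000 = 314172.9142
MCC = 126924 / 314172.9142 = 0.404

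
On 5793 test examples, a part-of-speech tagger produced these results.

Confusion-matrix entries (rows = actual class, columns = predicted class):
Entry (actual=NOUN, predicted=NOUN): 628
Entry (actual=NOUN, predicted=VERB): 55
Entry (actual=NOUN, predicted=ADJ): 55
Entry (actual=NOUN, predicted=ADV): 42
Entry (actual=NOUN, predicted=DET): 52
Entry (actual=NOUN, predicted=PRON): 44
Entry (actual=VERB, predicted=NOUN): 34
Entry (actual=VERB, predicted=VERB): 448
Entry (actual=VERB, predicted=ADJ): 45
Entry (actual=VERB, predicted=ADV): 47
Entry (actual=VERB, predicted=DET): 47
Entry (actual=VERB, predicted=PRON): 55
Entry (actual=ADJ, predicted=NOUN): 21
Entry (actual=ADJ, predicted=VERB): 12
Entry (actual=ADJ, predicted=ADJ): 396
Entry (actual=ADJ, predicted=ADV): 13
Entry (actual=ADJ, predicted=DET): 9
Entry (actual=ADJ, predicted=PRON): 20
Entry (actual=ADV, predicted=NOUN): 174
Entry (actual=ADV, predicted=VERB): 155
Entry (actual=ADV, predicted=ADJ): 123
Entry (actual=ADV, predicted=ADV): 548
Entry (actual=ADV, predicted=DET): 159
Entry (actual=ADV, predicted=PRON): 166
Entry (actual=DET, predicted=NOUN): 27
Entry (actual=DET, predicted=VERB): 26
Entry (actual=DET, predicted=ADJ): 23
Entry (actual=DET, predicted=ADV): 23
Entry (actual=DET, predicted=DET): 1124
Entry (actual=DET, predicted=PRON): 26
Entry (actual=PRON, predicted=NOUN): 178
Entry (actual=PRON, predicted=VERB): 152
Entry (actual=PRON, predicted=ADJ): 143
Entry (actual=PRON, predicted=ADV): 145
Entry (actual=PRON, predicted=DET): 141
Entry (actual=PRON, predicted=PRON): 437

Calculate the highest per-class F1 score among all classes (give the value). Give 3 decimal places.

0.808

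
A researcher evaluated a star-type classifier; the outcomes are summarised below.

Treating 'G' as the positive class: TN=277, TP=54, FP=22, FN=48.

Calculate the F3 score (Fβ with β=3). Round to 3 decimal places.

Fβ = (1+β²)·TP / ((1+β²)·TP + β²·FN + FP), with β²=9
= 10·54 / (10·54 + 9·48 + 22) = 0.543

0.543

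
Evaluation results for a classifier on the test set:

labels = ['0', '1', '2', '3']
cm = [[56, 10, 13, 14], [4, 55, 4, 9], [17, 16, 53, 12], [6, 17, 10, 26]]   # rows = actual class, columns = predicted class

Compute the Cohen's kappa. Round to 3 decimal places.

Observed agreement pₒ = trace/N = 190/322 = 0.5901
Expected agreement pₑ = Σ (rowᵢ·colᵢ)/N² = (93·83 + 72·98 + 98·80 + 59·61)/322² = 0.2528
κ = (pₒ − pₑ)/(1 − pₑ) = (0.5901 − 0.2528)/(1 − 0.2528) = 0.451

0.451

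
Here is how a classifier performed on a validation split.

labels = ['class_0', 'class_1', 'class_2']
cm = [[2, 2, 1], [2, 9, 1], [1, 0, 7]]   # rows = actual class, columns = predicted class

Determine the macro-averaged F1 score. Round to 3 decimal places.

0.669

Per-class F1 score (2·TP/(2·TP+FP+FN)):
  class_0: TP=2, FP=2+1=3, FN=2+1=3 → 4/10 = 0.4000
  class_1: TP=9, FP=2+0=2, FN=2+1=3 → 18/23 = 0.7826
  class_2: TP=7, FP=1+1=2, FN=1+0=1 → 14/17 = 0.8235
Macro-F1 score = mean = (0.4000 + 0.7826 + 0.8235) / 3 = 0.669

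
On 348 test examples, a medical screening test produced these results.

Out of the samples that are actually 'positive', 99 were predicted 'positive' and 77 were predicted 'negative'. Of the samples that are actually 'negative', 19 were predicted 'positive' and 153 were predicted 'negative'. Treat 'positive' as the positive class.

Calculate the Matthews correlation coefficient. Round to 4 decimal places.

MCC = (TP·TN − FP·FN) / √((TP+FP)(TP+FN)(TN+FP)(TN+FN))
Numerator = 99·153 − 19·77 = 13684
Denominator = √(118·176·172·230) = √821582080 = 28663.2531
MCC = 13684 / 28663.2531 = 0.4774

0.4774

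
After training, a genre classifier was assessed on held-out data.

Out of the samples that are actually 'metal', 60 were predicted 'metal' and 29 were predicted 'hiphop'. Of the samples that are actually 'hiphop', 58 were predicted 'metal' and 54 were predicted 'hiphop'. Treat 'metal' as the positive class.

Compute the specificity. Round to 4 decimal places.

Specificity = TN/(TN+FP) = 54/(54+58) = 0.4821

0.4821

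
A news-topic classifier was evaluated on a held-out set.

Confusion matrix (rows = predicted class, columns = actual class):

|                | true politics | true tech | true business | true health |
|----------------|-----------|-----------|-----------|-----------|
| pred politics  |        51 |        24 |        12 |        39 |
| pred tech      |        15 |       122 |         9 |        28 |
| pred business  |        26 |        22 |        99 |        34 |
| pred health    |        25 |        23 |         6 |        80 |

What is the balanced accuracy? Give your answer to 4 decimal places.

0.5756

Balanced accuracy = mean of per-class recall.
  politics: recall = 51/117 = 0.43590
  tech: recall = 122/191 = 0.63874
  business: recall = 99/126 = 0.78571
  health: recall = 80/181 = 0.44199
Mean = (0.43590 + 0.63874 + 0.78571 + 0.44199) / 4 = 0.5756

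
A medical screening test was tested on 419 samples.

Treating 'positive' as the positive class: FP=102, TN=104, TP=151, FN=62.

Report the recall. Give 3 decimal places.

0.709

Recall = TP/(TP+FN) = 151/(151+62) = 151/213 = 0.709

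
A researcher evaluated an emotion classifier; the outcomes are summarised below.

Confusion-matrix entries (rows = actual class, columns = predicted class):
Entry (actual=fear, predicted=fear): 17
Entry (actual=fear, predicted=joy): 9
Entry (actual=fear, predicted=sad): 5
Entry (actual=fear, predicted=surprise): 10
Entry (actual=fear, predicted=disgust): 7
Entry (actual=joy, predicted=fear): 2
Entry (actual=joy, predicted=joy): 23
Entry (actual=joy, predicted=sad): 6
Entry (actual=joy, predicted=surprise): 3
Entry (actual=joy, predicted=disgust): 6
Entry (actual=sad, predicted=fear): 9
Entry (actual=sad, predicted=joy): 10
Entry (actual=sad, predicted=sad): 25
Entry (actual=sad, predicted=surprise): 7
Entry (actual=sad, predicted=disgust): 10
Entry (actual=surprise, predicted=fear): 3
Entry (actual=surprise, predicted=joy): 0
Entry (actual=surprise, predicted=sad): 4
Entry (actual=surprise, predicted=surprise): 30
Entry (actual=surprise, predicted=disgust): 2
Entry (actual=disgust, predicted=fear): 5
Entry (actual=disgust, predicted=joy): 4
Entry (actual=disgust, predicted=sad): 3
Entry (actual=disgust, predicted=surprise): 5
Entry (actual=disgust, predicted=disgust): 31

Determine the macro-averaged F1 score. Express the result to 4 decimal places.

Per-class F1 score (2·TP/(2·TP+FP+FN)):
  fear: TP=17, FP=2+9+3+5=19, FN=9+5+10+7=31 → 34/84 = 0.40476
  joy: TP=23, FP=9+10+0+4=23, FN=2+6+3+6=17 → 46/86 = 0.53488
  sad: TP=25, FP=5+6+4+3=18, FN=9+10+7+10=36 → 50/104 = 0.48077
  surprise: TP=30, FP=10+3+7+5=25, FN=3+0+4+2=9 → 60/94 = 0.63830
  disgust: TP=31, FP=7+6+10+2=25, FN=5+4+3+5=17 → 62/104 = 0.59615
Macro-F1 score = mean = (0.40476 + 0.53488 + 0.48077 + 0.63830 + 0.59615) / 5 = 0.5310

0.5310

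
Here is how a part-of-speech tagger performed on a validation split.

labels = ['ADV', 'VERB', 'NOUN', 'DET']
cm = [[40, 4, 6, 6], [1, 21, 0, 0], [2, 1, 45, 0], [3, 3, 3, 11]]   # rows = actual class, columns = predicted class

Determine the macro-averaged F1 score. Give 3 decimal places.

0.771

Per-class F1 score (2·TP/(2·TP+FP+FN)):
  ADV: TP=40, FP=1+2+3=6, FN=4+6+6=16 → 80/102 = 0.7843
  VERB: TP=21, FP=4+1+3=8, FN=1+0+0=1 → 42/51 = 0.8235
  NOUN: TP=45, FP=6+0+3=9, FN=2+1+0=3 → 90/102 = 0.8824
  DET: TP=11, FP=6+0+0=6, FN=3+3+3=9 → 22/37 = 0.5946
Macro-F1 score = mean = (0.7843 + 0.8235 + 0.8824 + 0.5946) / 4 = 0.771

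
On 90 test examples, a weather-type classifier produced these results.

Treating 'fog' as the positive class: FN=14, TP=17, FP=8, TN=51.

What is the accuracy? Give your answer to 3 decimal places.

Accuracy = (TP+TN)/N = (17+51)/90 = 0.756

0.756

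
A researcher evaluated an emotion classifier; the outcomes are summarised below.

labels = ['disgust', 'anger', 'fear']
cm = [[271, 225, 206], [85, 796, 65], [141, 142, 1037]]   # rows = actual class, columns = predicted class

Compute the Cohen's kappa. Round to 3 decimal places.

0.545

Observed agreement pₒ = trace/N = 2104/2968 = 0.7089
Expected agreement pₑ = Σ (rowᵢ·colᵢ)/N² = (702·497 + 946·1163 + 1320·1308)/2968² = 0.3605
κ = (pₒ − pₑ)/(1 − pₑ) = (0.7089 − 0.3605)/(1 − 0.3605) = 0.545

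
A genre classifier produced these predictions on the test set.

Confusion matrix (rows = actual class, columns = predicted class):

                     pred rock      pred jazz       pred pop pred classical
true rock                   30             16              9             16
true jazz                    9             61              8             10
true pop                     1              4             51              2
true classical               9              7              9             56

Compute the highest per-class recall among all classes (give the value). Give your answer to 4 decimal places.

Per-class recall (TP/(TP+FN)):
  rock: TP=30, FN=16+9+16=41 → 30/71 = 0.42254
  jazz: TP=61, FN=9+8+10=27 → 61/88 = 0.69318
  pop: TP=51, FN=1+4+2=7 → 51/58 = 0.87931
  classical: TP=56, FN=9+7+9=25 → 56/81 = 0.69136
Highest is class 'pop' with recall = 0.8793.

0.8793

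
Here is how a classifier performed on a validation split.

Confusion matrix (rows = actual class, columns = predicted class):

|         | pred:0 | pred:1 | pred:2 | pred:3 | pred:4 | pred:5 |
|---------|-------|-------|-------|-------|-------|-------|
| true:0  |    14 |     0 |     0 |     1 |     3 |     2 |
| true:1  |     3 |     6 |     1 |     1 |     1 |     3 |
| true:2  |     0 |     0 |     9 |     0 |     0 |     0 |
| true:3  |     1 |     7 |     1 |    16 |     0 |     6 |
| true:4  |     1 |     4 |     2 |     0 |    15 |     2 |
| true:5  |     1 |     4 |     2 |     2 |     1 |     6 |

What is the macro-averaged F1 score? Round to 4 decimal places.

Per-class F1 score (2·TP/(2·TP+FP+FN)):
  0: TP=14, FP=3+0+1+1+1=6, FN=0+0+1+3+2=6 → 28/40 = 0.70000
  1: TP=6, FP=0+0+7+4+4=15, FN=3+1+1+1+3=9 → 12/36 = 0.33333
  2: TP=9, FP=0+1+1+2+2=6, FN=0+0+0+0+0=0 → 18/24 = 0.75000
  3: TP=16, FP=1+1+0+0+2=4, FN=1+7+1+0+6=15 → 32/51 = 0.62745
  4: TP=15, FP=3+1+0+0+1=5, FN=1+4+2+0+2=9 → 30/44 = 0.68182
  5: TP=6, FP=2+3+0+6+2=13, FN=1+4+2+2+1=10 → 12/35 = 0.34286
Macro-F1 score = mean = (0.70000 + 0.33333 + 0.75000 + 0.62745 + 0.68182 + 0.34286) / 6 = 0.5726

0.5726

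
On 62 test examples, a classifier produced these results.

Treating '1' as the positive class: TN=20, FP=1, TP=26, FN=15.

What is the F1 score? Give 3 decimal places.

Precision = TP/(TP+FP) = 26/27 = 0.9630
Recall = TP/(TP+FN) = 26/41 = 0.6341
F1 = 2·TP/(2·TP+FP+FN) = 52/68 = 0.765

0.765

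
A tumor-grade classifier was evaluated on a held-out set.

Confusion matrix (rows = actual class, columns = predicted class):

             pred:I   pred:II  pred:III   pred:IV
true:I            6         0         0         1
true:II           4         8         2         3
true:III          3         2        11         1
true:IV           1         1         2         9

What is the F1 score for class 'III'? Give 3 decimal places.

Take TP from the diagonal, FP from the rest of the 'III' prediction marginal, FN from the rest of the 'III' actual marginal.
F1 score = 2·TP/(2·TP+FP+FN).
III: TP=11, FP=0+2+2=4, FN=3+2+1=6 → 22/32 = 0.6875

0.688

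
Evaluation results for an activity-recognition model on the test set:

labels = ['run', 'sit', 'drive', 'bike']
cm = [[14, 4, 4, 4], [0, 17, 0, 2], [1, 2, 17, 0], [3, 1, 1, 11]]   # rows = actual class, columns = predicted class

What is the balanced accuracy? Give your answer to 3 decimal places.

Balanced accuracy = mean of per-class recall.
  run: recall = 14/26 = 0.5385
  sit: recall = 17/19 = 0.8947
  drive: recall = 17/20 = 0.8500
  bike: recall = 11/16 = 0.6875
Mean = (0.5385 + 0.8947 + 0.8500 + 0.6875) / 4 = 0.743

0.743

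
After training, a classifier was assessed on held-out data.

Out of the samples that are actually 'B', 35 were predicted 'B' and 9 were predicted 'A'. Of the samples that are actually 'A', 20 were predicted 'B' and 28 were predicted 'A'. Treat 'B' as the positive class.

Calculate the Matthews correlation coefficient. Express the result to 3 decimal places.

MCC = (TP·TN − FP·FN) / √((TP+FP)(TP+FN)(TN+FP)(TN+FN))
Numerator = 35·28 − 20·9 = 800
Denominator = √(55·44·48·37) = √4297920 = 2073.1425
MCC = 800 / 2073.1425 = 0.386

0.386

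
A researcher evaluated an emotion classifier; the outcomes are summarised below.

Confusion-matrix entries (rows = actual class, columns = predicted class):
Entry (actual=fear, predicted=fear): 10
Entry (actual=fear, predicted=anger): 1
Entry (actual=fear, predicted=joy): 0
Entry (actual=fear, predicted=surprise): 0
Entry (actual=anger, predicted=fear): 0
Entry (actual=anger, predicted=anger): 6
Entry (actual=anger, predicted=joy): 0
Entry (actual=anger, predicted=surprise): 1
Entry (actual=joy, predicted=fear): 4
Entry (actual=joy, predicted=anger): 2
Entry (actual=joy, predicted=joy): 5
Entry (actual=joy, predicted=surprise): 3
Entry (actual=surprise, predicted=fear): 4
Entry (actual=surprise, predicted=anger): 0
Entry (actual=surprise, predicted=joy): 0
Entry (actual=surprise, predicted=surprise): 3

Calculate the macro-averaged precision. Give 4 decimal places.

Per-class precision (TP/(TP+FP)):
  fear: TP=10, FP=0+4+4=8 → 10/18 = 0.55556
  anger: TP=6, FP=1+2+0=3 → 6/9 = 0.66667
  joy: TP=5, FP=0+0+0=0 → 5/5 = 1.00000
  surprise: TP=3, FP=0+1+3=4 → 3/7 = 0.42857
Macro-precision = mean = (0.55556 + 0.66667 + 1.00000 + 0.42857) / 4 = 0.6627

0.6627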